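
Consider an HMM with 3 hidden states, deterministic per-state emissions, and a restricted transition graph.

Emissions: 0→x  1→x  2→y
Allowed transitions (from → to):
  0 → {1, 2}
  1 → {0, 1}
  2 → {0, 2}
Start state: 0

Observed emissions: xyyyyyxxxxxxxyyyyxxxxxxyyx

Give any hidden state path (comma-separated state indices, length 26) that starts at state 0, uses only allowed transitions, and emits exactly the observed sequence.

  0: obs=x cand={0,1} pick 0 [start]
  1: obs=y cand={2} pick 2 [0->2 ok]
  2: obs=y cand={2} pick 2 [2->2 ok]
  3: obs=y cand={2} pick 2 [2->2 ok]
  4: obs=y cand={2} pick 2 [2->2 ok]
  5: obs=y cand={2} pick 2 [2->2 ok]
  6: obs=x cand={0,1} pick 0 [2->0 ok]
  7: obs=x cand={0,1} pick 1 [0->1 ok]
  8: obs=x cand={0,1} pick 1 [1->1 ok]
  9: obs=x cand={0,1} pick 1 [1->1 ok]
  10: obs=x cand={0,1} pick 0 [1->0 ok]
  11: obs=x cand={0,1} pick 1 [0->1 ok]
  12: obs=x cand={0,1} pick 0 [1->0 ok]
  13: obs=y cand={2} pick 2 [0->2 ok]
  14: obs=y cand={2} pick 2 [2->2 ok]
  15: obs=y cand={2} pick 2 [2->2 ok]
  16: obs=y cand={2} pick 2 [2->2 ok]
  17: obs=x cand={0,1} pick 0 [2->0 ok]
  18: obs=x cand={0,1} pick 1 [0->1 ok]
  19: obs=x cand={0,1} pick 1 [1->1 ok]
  20: obs=x cand={0,1} pick 1 [1->1 ok]
  21: obs=x cand={0,1} pick 1 [1->1 ok]
  22: obs=x cand={0,1} pick 0 [1->0 ok]
  23: obs=y cand={2} pick 2 [0->2 ok]
  24: obs=y cand={2} pick 2 [2->2 ok]
  25: obs=x cand={0,1} pick 0 [2->0 ok]

0,2,2,2,2,2,0,1,1,1,0,1,0,2,2,2,2,0,1,1,1,1,0,2,2,0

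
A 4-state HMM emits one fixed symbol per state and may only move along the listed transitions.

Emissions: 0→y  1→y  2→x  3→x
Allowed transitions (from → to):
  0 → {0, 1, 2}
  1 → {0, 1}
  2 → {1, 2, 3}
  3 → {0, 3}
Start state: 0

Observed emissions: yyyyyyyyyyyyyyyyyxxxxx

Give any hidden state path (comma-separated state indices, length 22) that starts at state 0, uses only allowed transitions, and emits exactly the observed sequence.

  [0] y  {0,1}  => 0  start
  [1] y  {0,1}  => 0  0->0 ok
  [2] y  {0,1}  => 0  0->0 ok
  [3] y  {0,1}  => 1  0->1 ok
  [4] y  {0,1}  => 1  1->1 ok
  [5] y  {0,1}  => 0  1->0 ok
  [6] y  {0,1}  => 0  0->0 ok
  [7] y  {0,1}  => 1  0->1 ok
  [8] y  {0,1}  => 1  1->1 ok
  [9] y  {0,1}  => 1  1->1 ok
  [10] y  {0,1}  => 0  1->0 ok
  [11] y  {0,1}  => 0  0->0 ok
  [12] y  {0,1}  => 0  0->0 ok
  [13] y  {0,1}  => 0  0->0 ok
  [14] y  {0,1}  => 0  0->0 ok
  [15] y  {0,1}  => 1  0->1 ok
  [16] y  {0,1}  => 0  1->0 ok
  [17] x  {2,3}  => 2  0->2 ok
  [18] x  {2,3}  => 2  2->2 ok
  [19] x  {2,3}  => 3  2->3 ok
  [20] x  {2,3}  => 3  3->3 ok
  [21] x  {2,3}  => 3  3->3 ok

0,0,0,1,1,0,0,1,1,1,0,0,0,0,0,1,0,2,2,3,3,3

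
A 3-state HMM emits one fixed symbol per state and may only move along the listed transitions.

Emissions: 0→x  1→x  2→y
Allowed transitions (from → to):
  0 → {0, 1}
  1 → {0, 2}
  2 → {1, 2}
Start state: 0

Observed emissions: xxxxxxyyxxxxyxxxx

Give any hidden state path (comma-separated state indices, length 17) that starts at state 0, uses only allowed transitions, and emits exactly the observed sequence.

  [0] x  {0,1}  => 0  start
  [1] x  {0,1}  => 1  0->1 ok
  [2] x  {0,1}  => 0  1->0 ok
  [3] x  {0,1}  => 0  0->0 ok
  [4] x  {0,1}  => 0  0->0 ok
  [5] x  {0,1}  => 1  0->1 ok
  [6] y  {2}  => 2  1->2 ok
  [7] y  {2}  => 2  2->2 ok
  [8] x  {0,1}  => 1  2->1 ok
  [9] x  {0,1}  => 0  1->0 ok
  [10] x  {0,1}  => 0  0->0 ok
  [11] x  {0,1}  => 1  0->1 ok
  [12] y  {2}  => 2  1->2 ok
  [13] x  {0,1}  => 1  2->1 ok
  [14] x  {0,1}  => 0  1->0 ok
  [15] x  {0,1}  => 1  0->1 ok
  [16] x  {0,1}  => 0  1->0 ok

0,1,0,0,0,1,2,2,1,0,0,1,2,1,0,1,0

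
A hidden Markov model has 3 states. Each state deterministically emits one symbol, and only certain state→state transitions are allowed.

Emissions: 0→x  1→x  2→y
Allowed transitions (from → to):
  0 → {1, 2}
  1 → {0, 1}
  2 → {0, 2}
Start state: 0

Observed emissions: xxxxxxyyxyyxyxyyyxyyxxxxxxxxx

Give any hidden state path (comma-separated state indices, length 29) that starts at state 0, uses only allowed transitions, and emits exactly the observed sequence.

  0: obs=x cand={0,1} pick 0 [start]
  1: obs=x cand={0,1} pick 1 [0->1 ok]
  2: obs=x cand={0,1} pick 1 [1->1 ok]
  3: obs=x cand={0,1} pick 1 [1->1 ok]
  4: obs=x cand={0,1} pick 1 [1->1 ok]
  5: obs=x cand={0,1} pick 0 [1->0 ok]
  6: obs=y cand={2} pick 2 [0->2 ok]
  7: obs=y cand={2} pick 2 [2->2 ok]
  8: obs=x cand={0,1} pick 0 [2->0 ok]
  9: obs=y cand={2} pick 2 [0->2 ok]
  10: obs=y cand={2} pick 2 [2->2 ok]
  11: obs=x cand={0,1} pick 0 [2->0 ok]
  12: obs=y cand={2} pick 2 [0->2 ok]
  13: obs=x cand={0,1} pick 0 [2->0 ok]
  14: obs=y cand={2} pick 2 [0->2 ok]
  15: obs=y cand={2} pick 2 [2->2 ok]
  16: obs=y cand={2} pick 2 [2->2 ok]
  17: obs=x cand={0,1} pick 0 [2->0 ok]
  18: obs=y cand={2} pick 2 [0->2 ok]
  19: obs=y cand={2} pick 2 [2->2 ok]
  20: obs=x cand={0,1} pick 0 [2->0 ok]
  21: obs=x cand={0,1} pick 1 [0->1 ok]
  22: obs=x cand={0,1} pick 1 [1->1 ok]
  23: obs=x cand={0,1} pick 1 [1->1 ok]
  24: obs=x cand={0,1} pick 1 [1->1 ok]
  25: obs=x cand={0,1} pick 0 [1->0 ok]
  26: obs=x cand={0,1} pick 1 [0->1 ok]
  27: obs=x cand={0,1} pick 0 [1->0 ok]
  28: obs=x cand={0,1} pick 1 [0->1 ok]

0,1,1,1,1,0,2,2,0,2,2,0,2,0,2,2,2,0,2,2,0,1,1,1,1,0,1,0,1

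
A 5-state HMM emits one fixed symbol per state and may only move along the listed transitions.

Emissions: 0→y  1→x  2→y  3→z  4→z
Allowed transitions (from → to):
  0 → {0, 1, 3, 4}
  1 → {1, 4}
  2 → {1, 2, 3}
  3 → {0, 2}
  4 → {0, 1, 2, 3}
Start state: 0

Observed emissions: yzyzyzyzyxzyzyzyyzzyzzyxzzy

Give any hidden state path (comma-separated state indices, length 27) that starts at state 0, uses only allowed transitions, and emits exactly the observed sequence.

0,3,2,3,2,3,2,3,2,1,4,0,4,2,3,0,0,4,3,0,4,3,0,1,4,3,2

  0: obs=y cand={0,2} pick 0 [start]
  1: obs=z cand={3,4} pick 3 [0->3 ok]
  2: obs=y cand={0,2} pick 2 [3->2 ok]
  3: obs=z cand={3,4} pick 3 [2->3 ok]
  4: obs=y cand={0,2} pick 2 [3->2 ok]
  5: obs=z cand={3,4} pick 3 [2->3 ok]
  6: obs=y cand={0,2} pick 2 [3->2 ok]
  7: obs=z cand={3,4} pick 3 [2->3 ok]
  8: obs=y cand={0,2} pick 2 [3->2 ok]
  9: obs=x cand={1} pick 1 [2->1 ok]
  10: obs=z cand={3,4} pick 4 [1->4 ok]
  11: obs=y cand={0,2} pick 0 [4->0 ok]
  12: obs=z cand={3,4} pick 4 [0->4 ok]
  13: obs=y cand={0,2} pick 2 [4->2 ok]
  14: obs=z cand={3,4} pick 3 [2->3 ok]
  15: obs=y cand={0,2} pick 0 [3->0 ok]
  16: obs=y cand={0,2} pick 0 [0->0 ok]
  17: obs=z cand={3,4} pick 4 [0->4 ok]
  18: obs=z cand={3,4} pick 3 [4->3 ok]
  19: obs=y cand={0,2} pick 0 [3->0 ok]
  20: obs=z cand={3,4} pick 4 [0->4 ok]
  21: obs=z cand={3,4} pick 3 [4->3 ok]
  22: obs=y cand={0,2} pick 0 [3->0 ok]
  23: obs=x cand={1} pick 1 [0->1 ok]
  24: obs=z cand={3,4} pick 4 [1->4 ok]
  25: obs=z cand={3,4} pick 3 [4->3 ok]
  26: obs=y cand={0,2} pick 2 [3->2 ok]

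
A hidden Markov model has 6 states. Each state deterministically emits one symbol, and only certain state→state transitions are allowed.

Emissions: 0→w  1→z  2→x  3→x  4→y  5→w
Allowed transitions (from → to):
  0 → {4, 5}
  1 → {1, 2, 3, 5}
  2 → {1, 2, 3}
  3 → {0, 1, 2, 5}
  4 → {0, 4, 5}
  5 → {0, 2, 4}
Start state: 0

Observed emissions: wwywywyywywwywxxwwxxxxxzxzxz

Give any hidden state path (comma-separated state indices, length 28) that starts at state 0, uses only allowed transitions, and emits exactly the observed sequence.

  [0] w  {0,5}  => 0  start
  [1] w  {0,5}  => 5  0->5 ok
  [2] y  {4}  => 4  5->4 ok
  [3] w  {0,5}  => 5  4->5 ok
  [4] y  {4}  => 4  5->4 ok
  [5] w  {0,5}  => 5  4->5 ok
  [6] y  {4}  => 4  5->4 ok
  [7] y  {4}  => 4  4->4 ok
  [8] w  {0,5}  => 0  4->0 ok
  [9] y  {4}  => 4  0->4 ok
  [10] w  {0,5}  => 5  4->5 ok
  [11] w  {0,5}  => 0  5->0 ok
  [12] y  {4}  => 4  0->4 ok
  [13] w  {0,5}  => 5  4->5 ok
  [14] x  {2,3}  => 2  5->2 ok
  [15] x  {2,3}  => 3  2->3 ok
  [16] w  {0,5}  => 0  3->0 ok
  [17] w  {0,5}  => 5  0->5 ok
  [18] x  {2,3}  => 2  5->2 ok
  [19] x  {2,3}  => 3  2->3 ok
  [20] x  {2,3}  => 2  3->2 ok
  [21] x  {2,3}  => 3  2->3 ok
  [22] x  {2,3}  => 2  3->2 ok
  [23] z  {1}  => 1  2->1 ok
  [24] x  {2,3}  => 3  1->3 ok
  [25] z  {1}  => 1  3->1 ok
  [26] x  {2,3}  => 2  1->2 ok
  [27] z  {1}  => 1  2->1 ok

0,5,4,5,4,5,4,4,0,4,5,0,4,5,2,3,0,5,2,3,2,3,2,1,3,1,2,1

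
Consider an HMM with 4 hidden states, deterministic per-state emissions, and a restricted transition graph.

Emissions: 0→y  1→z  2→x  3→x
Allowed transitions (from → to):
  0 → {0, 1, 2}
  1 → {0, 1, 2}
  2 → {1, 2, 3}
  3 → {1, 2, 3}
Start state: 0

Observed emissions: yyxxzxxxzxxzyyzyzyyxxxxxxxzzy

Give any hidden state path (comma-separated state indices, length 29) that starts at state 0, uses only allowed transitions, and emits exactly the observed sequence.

0,0,2,3,1,2,3,3,1,2,3,1,0,0,1,0,1,0,0,2,3,3,2,3,3,2,1,1,0

  pos 0: y in {0}, choose 0; start
  pos 1: y in {0}, choose 0; 0->0 ok
  pos 2: x in {2,3}, choose 2; 0->2 ok
  pos 3: x in {2,3}, choose 3; 2->3 ok
  pos 4: z in {1}, choose 1; 3->1 ok
  pos 5: x in {2,3}, choose 2; 1->2 ok
  pos 6: x in {2,3}, choose 3; 2->3 ok
  pos 7: x in {2,3}, choose 3; 3->3 ok
  pos 8: z in {1}, choose 1; 3->1 ok
  pos 9: x in {2,3}, choose 2; 1->2 ok
  pos 10: x in {2,3}, choose 3; 2->3 ok
  pos 11: z in {1}, choose 1; 3->1 ok
  pos 12: y in {0}, choose 0; 1->0 ok
  pos 13: y in {0}, choose 0; 0->0 ok
  pos 14: z in {1}, choose 1; 0->1 ok
  pos 15: y in {0}, choose 0; 1->0 ok
  pos 16: z in {1}, choose 1; 0->1 ok
  pos 17: y in {0}, choose 0; 1->0 ok
  pos 18: y in {0}, choose 0; 0->0 ok
  pos 19: x in {2,3}, choose 2; 0->2 ok
  pos 20: x in {2,3}, choose 3; 2->3 ok
  pos 21: x in {2,3}, choose 3; 3->3 ok
  pos 22: x in {2,3}, choose 2; 3->2 ok
  pos 23: x in {2,3}, choose 3; 2->3 ok
  pos 24: x in {2,3}, choose 3; 3->3 ok
  pos 25: x in {2,3}, choose 2; 3->2 ok
  pos 26: z in {1}, choose 1; 2->1 ok
  pos 27: z in {1}, choose 1; 1->1 ok
  pos 28: y in {0}, choose 0; 1->0 ok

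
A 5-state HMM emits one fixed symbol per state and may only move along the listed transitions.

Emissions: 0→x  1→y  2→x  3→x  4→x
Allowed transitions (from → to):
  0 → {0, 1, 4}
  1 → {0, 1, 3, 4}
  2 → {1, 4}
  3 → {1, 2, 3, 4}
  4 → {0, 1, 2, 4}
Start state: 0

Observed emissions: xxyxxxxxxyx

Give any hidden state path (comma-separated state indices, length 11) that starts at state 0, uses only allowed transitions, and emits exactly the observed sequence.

0,0,1,0,4,0,0,4,2,1,3

  pos 0: x in {0,2,3,4}, choose 0; start
  pos 1: x in {0,2,3,4}, choose 0; 0->0 ok
  pos 2: y in {1}, choose 1; 0->1 ok
  pos 3: x in {0,2,3,4}, choose 0; 1->0 ok
  pos 4: x in {0,2,3,4}, choose 4; 0->4 ok
  pos 5: x in {0,2,3,4}, choose 0; 4->0 ok
  pos 6: x in {0,2,3,4}, choose 0; 0->0 ok
  pos 7: x in {0,2,3,4}, choose 4; 0->4 ok
  pos 8: x in {0,2,3,4}, choose 2; 4->2 ok
  pos 9: y in {1}, choose 1; 2->1 ok
  pos 10: x in {0,2,3,4}, choose 3; 1->3 ok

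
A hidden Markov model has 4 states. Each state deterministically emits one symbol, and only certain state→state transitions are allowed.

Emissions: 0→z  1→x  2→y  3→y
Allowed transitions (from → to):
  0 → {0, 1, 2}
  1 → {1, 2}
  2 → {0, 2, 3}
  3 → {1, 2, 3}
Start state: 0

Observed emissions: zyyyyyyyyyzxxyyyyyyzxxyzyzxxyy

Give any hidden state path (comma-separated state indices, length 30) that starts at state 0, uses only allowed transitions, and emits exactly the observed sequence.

0,2,3,2,2,2,2,3,3,2,0,1,1,2,2,3,2,3,2,0,1,1,2,0,2,0,1,1,2,2

  pos 0: z in {0}, choose 0; start
  pos 1: y in {2,3}, choose 2; 0->2 ok
  pos 2: y in {2,3}, choose 3; 2->3 ok
  pos 3: y in {2,3}, choose 2; 3->2 ok
  pos 4: y in {2,3}, choose 2; 2->2 ok
  pos 5: y in {2,3}, choose 2; 2->2 ok
  pos 6: y in {2,3}, choose 2; 2->2 ok
  pos 7: y in {2,3}, choose 3; 2->3 ok
  pos 8: y in {2,3}, choose 3; 3->3 ok
  pos 9: y in {2,3}, choose 2; 3->2 ok
  pos 10: z in {0}, choose 0; 2->0 ok
  pos 11: x in {1}, choose 1; 0->1 ok
  pos 12: x in {1}, choose 1; 1->1 ok
  pos 13: y in {2,3}, choose 2; 1->2 ok
  pos 14: y in {2,3}, choose 2; 2->2 ok
  pos 15: y in {2,3}, choose 3; 2->3 ok
  pos 16: y in {2,3}, choose 2; 3->2 ok
  pos 17: y in {2,3}, choose 3; 2->3 ok
  pos 18: y in {2,3}, choose 2; 3->2 ok
  pos 19: z in {0}, choose 0; 2->0 ok
  pos 20: x in {1}, choose 1; 0->1 ok
  pos 21: x in {1}, choose 1; 1->1 ok
  pos 22: y in {2,3}, choose 2; 1->2 ok
  pos 23: z in {0}, choose 0; 2->0 ok
  pos 24: y in {2,3}, choose 2; 0->2 ok
  pos 25: z in {0}, choose 0; 2->0 ok
  pos 26: x in {1}, choose 1; 0->1 ok
  pos 27: x in {1}, choose 1; 1->1 ok
  pos 28: y in {2,3}, choose 2; 1->2 ok
  pos 29: y in {2,3}, choose 2; 2->2 ok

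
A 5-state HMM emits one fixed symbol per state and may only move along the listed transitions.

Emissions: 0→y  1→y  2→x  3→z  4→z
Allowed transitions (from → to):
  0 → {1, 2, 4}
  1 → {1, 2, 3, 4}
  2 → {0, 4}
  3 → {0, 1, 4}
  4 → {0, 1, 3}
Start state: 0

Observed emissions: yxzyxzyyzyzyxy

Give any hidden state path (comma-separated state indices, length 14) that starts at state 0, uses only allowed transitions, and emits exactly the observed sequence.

0,2,4,0,2,4,1,1,3,0,4,0,2,0

  t0 'y' -> {0,1}, take 0 (start)
  t1 'x' -> {2}, take 2 (0->2 ok)
  t2 'z' -> {3,4}, take 4 (2->4 ok)
  t3 'y' -> {0,1}, take 0 (4->0 ok)
  t4 'x' -> {2}, take 2 (0->2 ok)
  t5 'z' -> {3,4}, take 4 (2->4 ok)
  t6 'y' -> {0,1}, take 1 (4->1 ok)
  t7 'y' -> {0,1}, take 1 (1->1 ok)
  t8 'z' -> {3,4}, take 3 (1->3 ok)
  t9 'y' -> {0,1}, take 0 (3->0 ok)
  t10 'z' -> {3,4}, take 4 (0->4 ok)
  t11 'y' -> {0,1}, take 0 (4->0 ok)
  t12 'x' -> {2}, take 2 (0->2 ok)
  t13 'y' -> {0,1}, take 0 (2->0 ok)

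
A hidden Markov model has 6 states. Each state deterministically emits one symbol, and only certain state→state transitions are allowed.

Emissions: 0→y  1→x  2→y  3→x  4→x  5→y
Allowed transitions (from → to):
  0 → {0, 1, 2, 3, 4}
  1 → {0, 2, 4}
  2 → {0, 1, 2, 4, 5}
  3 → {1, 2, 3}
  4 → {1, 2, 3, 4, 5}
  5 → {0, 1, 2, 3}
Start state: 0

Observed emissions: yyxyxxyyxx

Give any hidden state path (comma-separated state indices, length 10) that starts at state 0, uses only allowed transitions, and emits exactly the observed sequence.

  0: obs=y cand={0,2,5} pick 0 [start]
  1: obs=y cand={0,2,5} pick 0 [0->0 ok]
  2: obs=x cand={1,3,4} pick 1 [0->1 ok]
  3: obs=y cand={0,2,5} pick 2 [1->2 ok]
  4: obs=x cand={1,3,4} pick 1 [2->1 ok]
  5: obs=x cand={1,3,4} pick 4 [1->4 ok]
  6: obs=y cand={0,2,5} pick 2 [4->2 ok]
  7: obs=y cand={0,2,5} pick 2 [2->2 ok]
  8: obs=x cand={1,3,4} pick 4 [2->4 ok]
  9: obs=x cand={1,3,4} pick 1 [4->1 ok]

0,0,1,2,1,4,2,2,4,1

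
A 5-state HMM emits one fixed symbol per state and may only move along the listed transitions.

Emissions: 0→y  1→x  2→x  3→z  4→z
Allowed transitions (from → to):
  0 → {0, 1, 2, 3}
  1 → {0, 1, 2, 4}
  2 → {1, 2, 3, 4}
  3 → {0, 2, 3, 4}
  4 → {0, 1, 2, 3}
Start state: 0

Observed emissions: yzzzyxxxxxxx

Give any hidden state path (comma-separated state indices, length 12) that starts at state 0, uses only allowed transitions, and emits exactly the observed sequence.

0,3,3,4,0,1,2,1,1,1,1,1

  pos 0: y in {0}, choose 0; start
  pos 1: z in {3,4}, choose 3; 0->3 ok
  pos 2: z in {3,4}, choose 3; 3->3 ok
  pos 3: z in {3,4}, choose 4; 3->4 ok
  pos 4: y in {0}, choose 0; 4->0 ok
  pos 5: x in {1,2}, choose 1; 0->1 ok
  pos 6: x in {1,2}, choose 2; 1->2 ok
  pos 7: x in {1,2}, choose 1; 2->1 ok
  pos 8: x in {1,2}, choose 1; 1->1 ok
  pos 9: x in {1,2}, choose 1; 1->1 ok
  pos 10: x in {1,2}, choose 1; 1->1 ok
  pos 11: x in {1,2}, choose 1; 1->1 ok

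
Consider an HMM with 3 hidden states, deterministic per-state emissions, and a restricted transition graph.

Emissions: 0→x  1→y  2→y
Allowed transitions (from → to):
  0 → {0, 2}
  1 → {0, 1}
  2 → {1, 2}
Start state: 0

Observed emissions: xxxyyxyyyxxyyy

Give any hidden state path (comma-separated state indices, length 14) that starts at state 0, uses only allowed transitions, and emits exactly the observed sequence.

  pos 0: x in {0}, choose 0; start
  pos 1: x in {0}, choose 0; 0->0 ok
  pos 2: x in {0}, choose 0; 0->0 ok
  pos 3: y in {1,2}, choose 2; 0->2 ok
  pos 4: y in {1,2}, choose 1; 2->1 ok
  pos 5: x in {0}, choose 0; 1->0 ok
  pos 6: y in {1,2}, choose 2; 0->2 ok
  pos 7: y in {1,2}, choose 1; 2->1 ok
  pos 8: y in {1,2}, choose 1; 1->1 ok
  pos 9: x in {0}, choose 0; 1->0 ok
  pos 10: x in {0}, choose 0; 0->0 ok
  pos 11: y in {1,2}, choose 2; 0->2 ok
  pos 12: y in {1,2}, choose 2; 2->2 ok
  pos 13: y in {1,2}, choose 1; 2->1 ok

0,0,0,2,1,0,2,1,1,0,0,2,2,1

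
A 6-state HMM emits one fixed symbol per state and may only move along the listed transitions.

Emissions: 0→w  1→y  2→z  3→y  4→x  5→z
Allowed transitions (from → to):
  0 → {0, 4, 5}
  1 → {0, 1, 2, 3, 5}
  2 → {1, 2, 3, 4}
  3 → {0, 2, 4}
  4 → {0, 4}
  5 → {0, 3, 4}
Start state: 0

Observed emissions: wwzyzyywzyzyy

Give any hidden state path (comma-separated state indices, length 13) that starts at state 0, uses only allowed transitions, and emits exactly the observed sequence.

  [0] w  {0}  => 0  start
  [1] w  {0}  => 0  0->0 ok
  [2] z  {2,5}  => 5  0->5 ok
  [3] y  {1,3}  => 3  5->3 ok
  [4] z  {2,5}  => 2  3->2 ok
  [5] y  {1,3}  => 1  2->1 ok
  [6] y  {1,3}  => 1  1->1 ok
  [7] w  {0}  => 0  1->0 ok
  [8] z  {2,5}  => 5  0->5 ok
  [9] y  {1,3}  => 3  5->3 ok
  [10] z  {2,5}  => 2  3->2 ok
  [11] y  {1,3}  => 1  2->1 ok
  [12] y  {1,3}  => 3  1->3 ok

0,0,5,3,2,1,1,0,5,3,2,1,3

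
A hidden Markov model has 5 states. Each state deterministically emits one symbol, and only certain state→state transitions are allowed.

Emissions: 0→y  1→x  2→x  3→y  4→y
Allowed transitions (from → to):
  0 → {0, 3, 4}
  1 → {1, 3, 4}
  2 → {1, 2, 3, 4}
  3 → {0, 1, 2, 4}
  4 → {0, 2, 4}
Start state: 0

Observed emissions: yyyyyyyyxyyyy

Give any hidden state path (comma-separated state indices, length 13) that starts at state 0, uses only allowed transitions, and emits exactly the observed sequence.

0,4,4,0,3,0,3,4,2,3,0,0,3

  pos 0: y in {0,3,4}, choose 0; start
  pos 1: y in {0,3,4}, choose 4; 0->4 ok
  pos 2: y in {0,3,4}, choose 4; 4->4 ok
  pos 3: y in {0,3,4}, choose 0; 4->0 ok
  pos 4: y in {0,3,4}, choose 3; 0->3 ok
  pos 5: y in {0,3,4}, choose 0; 3->0 ok
  pos 6: y in {0,3,4}, choose 3; 0->3 ok
  pos 7: y in {0,3,4}, choose 4; 3->4 ok
  pos 8: x in {1,2}, choose 2; 4->2 ok
  pos 9: y in {0,3,4}, choose 3; 2->3 ok
  pos 10: y in {0,3,4}, choose 0; 3->0 ok
  pos 11: y in {0,3,4}, choose 0; 0->0 ok
  pos 12: y in {0,3,4}, choose 3; 0->3 ok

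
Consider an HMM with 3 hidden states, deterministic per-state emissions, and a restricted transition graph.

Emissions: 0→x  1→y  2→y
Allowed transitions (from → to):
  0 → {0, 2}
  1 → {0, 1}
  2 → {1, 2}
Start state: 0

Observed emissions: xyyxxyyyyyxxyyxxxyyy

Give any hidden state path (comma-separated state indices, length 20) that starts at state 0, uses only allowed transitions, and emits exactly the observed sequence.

  [0] x  {0}  => 0  start
  [1] y  {1,2}  => 2  0->2 ok
  [2] y  {1,2}  => 1  2->1 ok
  [3] x  {0}  => 0  1->0 ok
  [4] x  {0}  => 0  0->0 ok
  [5] y  {1,2}  => 2  0->2 ok
  [6] y  {1,2}  => 2  2->2 ok
  [7] y  {1,2}  => 2  2->2 ok
  [8] y  {1,2}  => 2  2->2 ok
  [9] y  {1,2}  => 1  2->1 ok
  [10] x  {0}  => 0  1->0 ok
  [11] x  {0}  => 0  0->0 ok
  [12] y  {1,2}  => 2  0->2 ok
  [13] y  {1,2}  => 1  2->1 ok
  [14] x  {0}  => 0  1->0 ok
  [15] x  {0}  => 0  0->0 ok
  [16] x  {0}  => 0  0->0 ok
  [17] y  {1,2}  => 2  0->2 ok
  [18] y  {1,2}  => 2  2->2 ok
  [19] y  {1,2}  => 1  2->1 ok

0,2,1,0,0,2,2,2,2,1,0,0,2,1,0,0,0,2,2,1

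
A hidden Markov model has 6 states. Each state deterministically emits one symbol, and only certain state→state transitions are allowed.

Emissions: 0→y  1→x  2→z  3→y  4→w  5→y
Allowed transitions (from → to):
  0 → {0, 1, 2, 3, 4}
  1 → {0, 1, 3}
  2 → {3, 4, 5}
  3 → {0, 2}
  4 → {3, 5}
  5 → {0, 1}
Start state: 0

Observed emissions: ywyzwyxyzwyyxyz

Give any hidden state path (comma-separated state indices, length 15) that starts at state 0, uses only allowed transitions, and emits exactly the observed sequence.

0,4,3,2,4,5,1,3,2,4,5,0,1,0,2

  pos 0: y in {0,3,5}, choose 0; start
  pos 1: w in {4}, choose 4; 0->4 ok
  pos 2: y in {0,3,5}, choose 3; 4->3 ok
  pos 3: z in {2}, choose 2; 3->2 ok
  pos 4: w in {4}, choose 4; 2->4 ok
  pos 5: y in {0,3,5}, choose 5; 4->5 ok
  pos 6: x in {1}, choose 1; 5->1 ok
  pos 7: y in {0,3,5}, choose 3; 1->3 ok
  pos 8: z in {2}, choose 2; 3->2 ok
  pos 9: w in {4}, choose 4; 2->4 ok
  pos 10: y in {0,3,5}, choose 5; 4->5 ok
  pos 11: y in {0,3,5}, choose 0; 5->0 ok
  pos 12: x in {1}, choose 1; 0->1 ok
  pos 13: y in {0,3,5}, choose 0; 1->0 ok
  pos 14: z in {2}, choose 2; 0->2 ok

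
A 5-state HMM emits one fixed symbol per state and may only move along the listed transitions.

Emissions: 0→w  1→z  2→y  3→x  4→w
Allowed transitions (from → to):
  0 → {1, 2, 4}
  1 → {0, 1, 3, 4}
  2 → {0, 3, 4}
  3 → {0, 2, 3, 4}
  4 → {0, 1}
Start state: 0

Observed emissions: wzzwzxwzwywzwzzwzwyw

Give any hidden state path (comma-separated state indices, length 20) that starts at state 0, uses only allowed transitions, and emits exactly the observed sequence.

  [0] w  {0,4}  => 0  start
  [1] z  {1}  => 1  0->1 ok
  [2] z  {1}  => 1  1->1 ok
  [3] w  {0,4}  => 4  1->4 ok
  [4] z  {1}  => 1  4->1 ok
  [5] x  {3}  => 3  1->3 ok
  [6] w  {0,4}  => 4  3->4 ok
  [7] z  {1}  => 1  4->1 ok
  [8] w  {0,4}  => 0  1->0 ok
  [9] y  {2}  => 2  0->2 ok
  [10] w  {0,4}  => 0  2->0 ok
  [11] z  {1}  => 1  0->1 ok
  [12] w  {0,4}  => 4  1->4 ok
  [13] z  {1}  => 1  4->1 ok
  [14] z  {1}  => 1  1->1 ok
  [15] w  {0,4}  => 4  1->4 ok
  [16] z  {1}  => 1  4->1 ok
  [17] w  {0,4}  => 0  1->0 ok
  [18] y  {2}  => 2  0->2 ok
  [19] w  {0,4}  => 0  2->0 ok

0,1,1,4,1,3,4,1,0,2,0,1,4,1,1,4,1,0,2,0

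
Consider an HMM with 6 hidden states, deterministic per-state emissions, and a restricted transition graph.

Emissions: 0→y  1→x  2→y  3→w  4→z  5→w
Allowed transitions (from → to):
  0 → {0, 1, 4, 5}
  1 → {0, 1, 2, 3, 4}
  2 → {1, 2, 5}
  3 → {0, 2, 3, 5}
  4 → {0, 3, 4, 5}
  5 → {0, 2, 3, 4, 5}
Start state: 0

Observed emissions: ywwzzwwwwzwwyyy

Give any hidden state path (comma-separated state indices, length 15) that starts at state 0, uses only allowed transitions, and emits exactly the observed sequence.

  [0] y  {0,2}  => 0  start
  [1] w  {3,5}  => 5  0->5 ok
  [2] w  {3,5}  => 5  5->5 ok
  [3] z  {4}  => 4  5->4 ok
  [4] z  {4}  => 4  4->4 ok
  [5] w  {3,5}  => 3  4->3 ok
  [6] w  {3,5}  => 3  3->3 ok
  [7] w  {3,5}  => 5  3->5 ok
  [8] w  {3,5}  => 5  5->5 ok
  [9] z  {4}  => 4  5->4 ok
  [10] w  {3,5}  => 5  4->5 ok
  [11] w  {3,5}  => 3  5->3 ok
  [12] y  {0,2}  => 2  3->2 ok
  [13] y  {0,2}  => 2  2->2 ok
  [14] y  {0,2}  => 2  2->2 ok

0,5,5,4,4,3,3,5,5,4,5,3,2,2,2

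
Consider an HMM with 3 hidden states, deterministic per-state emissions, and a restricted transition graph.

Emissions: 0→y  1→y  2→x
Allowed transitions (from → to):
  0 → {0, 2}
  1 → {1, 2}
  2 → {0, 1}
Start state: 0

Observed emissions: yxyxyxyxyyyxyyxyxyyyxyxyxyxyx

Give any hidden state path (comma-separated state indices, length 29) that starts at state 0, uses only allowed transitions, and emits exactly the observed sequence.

0,2,1,2,0,2,1,2,0,0,0,2,1,1,2,1,2,1,1,1,2,1,2,0,2,0,2,1,2

  pos 0: y in {0,1}, choose 0; start
  pos 1: x in {2}, choose 2; 0->2 ok
  pos 2: y in {0,1}, choose 1; 2->1 ok
  pos 3: x in {2}, choose 2; 1->2 ok
  pos 4: y in {0,1}, choose 0; 2->0 ok
  pos 5: x in {2}, choose 2; 0->2 ok
  pos 6: y in {0,1}, choose 1; 2->1 ok
  pos 7: x in {2}, choose 2; 1->2 ok
  pos 8: y in {0,1}, choose 0; 2->0 ok
  pos 9: y in {0,1}, choose 0; 0->0 ok
  pos 10: y in {0,1}, choose 0; 0->0 ok
  pos 11: x in {2}, choose 2; 0->2 ok
  pos 12: y in {0,1}, choose 1; 2->1 ok
  pos 13: y in {0,1}, choose 1; 1->1 ok
  pos 14: x in {2}, choose 2; 1->2 ok
  pos 15: y in {0,1}, choose 1; 2->1 ok
  pos 16: x in {2}, choose 2; 1->2 ok
  pos 17: y in {0,1}, choose 1; 2->1 ok
  pos 18: y in {0,1}, choose 1; 1->1 ok
  pos 19: y in {0,1}, choose 1; 1->1 ok
  pos 20: x in {2}, choose 2; 1->2 ok
  pos 21: y in {0,1}, choose 1; 2->1 ok
  pos 22: x in {2}, choose 2; 1->2 ok
  pos 23: y in {0,1}, choose 0; 2->0 ok
  pos 24: x in {2}, choose 2; 0->2 ok
  pos 25: y in {0,1}, choose 0; 2->0 ok
  pos 26: x in {2}, choose 2; 0->2 ok
  pos 27: y in {0,1}, choose 1; 2->1 ok
  pos 28: x in {2}, choose 2; 1->2 ok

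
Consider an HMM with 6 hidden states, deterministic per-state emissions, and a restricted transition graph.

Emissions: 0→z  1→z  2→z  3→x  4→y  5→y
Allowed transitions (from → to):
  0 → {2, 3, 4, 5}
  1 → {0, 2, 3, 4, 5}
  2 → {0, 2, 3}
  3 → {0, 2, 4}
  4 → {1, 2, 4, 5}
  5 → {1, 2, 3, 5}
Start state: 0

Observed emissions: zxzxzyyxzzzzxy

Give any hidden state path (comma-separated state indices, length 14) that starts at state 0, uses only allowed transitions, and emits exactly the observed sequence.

0,3,0,3,0,4,5,3,2,0,2,2,3,4

  pos 0: z in {0,1,2}, choose 0; start
  pos 1: x in {3}, choose 3; 0->3 ok
  pos 2: z in {0,1,2}, choose 0; 3->0 ok
  pos 3: x in {3}, choose 3; 0->3 ok
  pos 4: z in {0,1,2}, choose 0; 3->0 ok
  pos 5: y in {4,5}, choose 4; 0->4 ok
  pos 6: y in {4,5}, choose 5; 4->5 ok
  pos 7: x in {3}, choose 3; 5->3 ok
  pos 8: z in {0,1,2}, choose 2; 3->2 ok
  pos 9: z in {0,1,2}, choose 0; 2->0 ok
  pos 10: z in {0,1,2}, choose 2; 0->2 ok
  pos 11: z in {0,1,2}, choose 2; 2->2 ok
  pos 12: x in {3}, choose 3; 2->3 ok
  pos 13: y in {4,5}, choose 4; 3->4 ok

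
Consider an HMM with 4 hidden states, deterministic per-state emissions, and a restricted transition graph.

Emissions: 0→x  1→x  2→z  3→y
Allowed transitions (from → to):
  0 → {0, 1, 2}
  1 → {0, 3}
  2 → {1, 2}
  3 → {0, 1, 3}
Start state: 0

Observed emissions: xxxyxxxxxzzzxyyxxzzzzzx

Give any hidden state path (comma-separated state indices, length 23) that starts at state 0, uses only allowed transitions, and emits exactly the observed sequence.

0,0,1,3,0,1,0,1,0,2,2,2,1,3,3,0,0,2,2,2,2,2,1

  0: obs=x cand={0,1} pick 0 [start]
  1: obs=x cand={0,1} pick 0 [0->0 ok]
  2: obs=x cand={0,1} pick 1 [0->1 ok]
  3: obs=y cand={3} pick 3 [1->3 ok]
  4: obs=x cand={0,1} pick 0 [3->0 ok]
  5: obs=x cand={0,1} pick 1 [0->1 ok]
  6: obs=x cand={0,1} pick 0 [1->0 ok]
  7: obs=x cand={0,1} pick 1 [0->1 ok]
  8: obs=x cand={0,1} pick 0 [1->0 ok]
  9: obs=z cand={2} pick 2 [0->2 ok]
  10: obs=z cand={2} pick 2 [2->2 ok]
  11: obs=z cand={2} pick 2 [2->2 ok]
  12: obs=x cand={0,1} pick 1 [2->1 ok]
  13: obs=y cand={3} pick 3 [1->3 ok]
  14: obs=y cand={3} pick 3 [3->3 ok]
  15: obs=x cand={0,1} pick 0 [3->0 ok]
  16: obs=x cand={0,1} pick 0 [0->0 ok]
  17: obs=z cand={2} pick 2 [0->2 ok]
  18: obs=z cand={2} pick 2 [2->2 ok]
  19: obs=z cand={2} pick 2 [2->2 ok]
  20: obs=z cand={2} pick 2 [2->2 ok]
  21: obs=z cand={2} pick 2 [2->2 ok]
  22: obs=x cand={0,1} pick 1 [2->1 ok]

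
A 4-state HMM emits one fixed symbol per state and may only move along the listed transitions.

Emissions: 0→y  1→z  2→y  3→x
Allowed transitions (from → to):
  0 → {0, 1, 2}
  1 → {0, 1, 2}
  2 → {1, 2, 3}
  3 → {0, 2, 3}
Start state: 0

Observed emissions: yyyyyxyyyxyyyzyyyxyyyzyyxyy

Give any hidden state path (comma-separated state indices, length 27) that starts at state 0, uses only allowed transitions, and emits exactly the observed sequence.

0,0,0,0,2,3,0,0,2,3,0,0,0,1,2,2,2,3,0,0,0,1,2,2,3,2,2

  t0 'y' -> {0,2}, take 0 (start)
  t1 'y' -> {0,2}, take 0 (0->0 ok)
  t2 'y' -> {0,2}, take 0 (0->0 ok)
  t3 'y' -> {0,2}, take 0 (0->0 ok)
  t4 'y' -> {0,2}, take 2 (0->2 ok)
  t5 'x' -> {3}, take 3 (2->3 ok)
  t6 'y' -> {0,2}, take 0 (3->0 ok)
  t7 'y' -> {0,2}, take 0 (0->0 ok)
  t8 'y' -> {0,2}, take 2 (0->2 ok)
  t9 'x' -> {3}, take 3 (2->3 ok)
  t10 'y' -> {0,2}, take 0 (3->0 ok)
  t11 'y' -> {0,2}, take 0 (0->0 ok)
  t12 'y' -> {0,2}, take 0 (0->0 ok)
  t13 'z' -> {1}, take 1 (0->1 ok)
  t14 'y' -> {0,2}, take 2 (1->2 ok)
  t15 'y' -> {0,2}, take 2 (2->2 ok)
  t16 'y' -> {0,2}, take 2 (2->2 ok)
  t17 'x' -> {3}, take 3 (2->3 ok)
  t18 'y' -> {0,2}, take 0 (3->0 ok)
  t19 'y' -> {0,2}, take 0 (0->0 ok)
  t20 'y' -> {0,2}, take 0 (0->0 ok)
  t21 'z' -> {1}, take 1 (0->1 ok)
  t22 'y' -> {0,2}, take 2 (1->2 ok)
  t23 'y' -> {0,2}, take 2 (2->2 ok)
  t24 'x' -> {3}, take 3 (2->3 ok)
  t25 'y' -> {0,2}, take 2 (3->2 ok)
  t26 'y' -> {0,2}, take 2 (2->2 ok)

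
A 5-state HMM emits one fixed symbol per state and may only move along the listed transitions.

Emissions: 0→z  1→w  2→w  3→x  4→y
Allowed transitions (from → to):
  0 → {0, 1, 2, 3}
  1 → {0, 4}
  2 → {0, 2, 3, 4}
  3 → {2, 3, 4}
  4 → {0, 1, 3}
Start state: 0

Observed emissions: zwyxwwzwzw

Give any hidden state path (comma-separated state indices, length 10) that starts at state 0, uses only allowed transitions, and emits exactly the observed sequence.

0,1,4,3,2,2,0,1,0,2

  [0] z  {0}  => 0  start
  [1] w  {1,2}  => 1  0->1 ok
  [2] y  {4}  => 4  1->4 ok
  [3] x  {3}  => 3  4->3 ok
  [4] w  {1,2}  => 2  3->2 ok
  [5] w  {1,2}  => 2  2->2 ok
  [6] z  {0}  => 0  2->0 ok
  [7] w  {1,2}  => 1  0->1 ok
  [8] z  {0}  => 0  1->0 ok
  [9] w  {1,2}  => 2  0->2 ok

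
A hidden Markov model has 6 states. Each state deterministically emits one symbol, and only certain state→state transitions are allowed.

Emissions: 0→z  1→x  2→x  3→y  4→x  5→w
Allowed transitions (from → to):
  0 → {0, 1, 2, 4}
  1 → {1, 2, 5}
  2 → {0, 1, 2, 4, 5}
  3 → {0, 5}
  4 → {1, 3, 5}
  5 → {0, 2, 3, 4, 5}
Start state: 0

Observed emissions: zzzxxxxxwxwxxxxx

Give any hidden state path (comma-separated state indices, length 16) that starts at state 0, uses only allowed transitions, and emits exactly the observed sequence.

  pos 0: z in {0}, choose 0; start
  pos 1: z in {0}, choose 0; 0->0 ok
  pos 2: z in {0}, choose 0; 0->0 ok
  pos 3: x in {1,2,4}, choose 1; 0->1 ok
  pos 4: x in {1,2,4}, choose 1; 1->1 ok
  pos 5: x in {1,2,4}, choose 2; 1->2 ok
  pos 6: x in {1,2,4}, choose 1; 2->1 ok
  pos 7: x in {1,2,4}, choose 2; 1->2 ok
  pos 8: w in {5}, choose 5; 2->5 ok
  pos 9: x in {1,2,4}, choose 4; 5->4 ok
  pos 10: w in {5}, choose 5; 4->5 ok
  pos 11: x in {1,2,4}, choose 2; 5->2 ok
  pos 12: x in {1,2,4}, choose 4; 2->4 ok
  pos 13: x in {1,2,4}, choose 1; 4->1 ok
  pos 14: x in {1,2,4}, choose 2; 1->2 ok
  pos 15: x in {1,2,4}, choose 2; 2->2 ok

0,0,0,1,1,2,1,2,5,4,5,2,4,1,2,2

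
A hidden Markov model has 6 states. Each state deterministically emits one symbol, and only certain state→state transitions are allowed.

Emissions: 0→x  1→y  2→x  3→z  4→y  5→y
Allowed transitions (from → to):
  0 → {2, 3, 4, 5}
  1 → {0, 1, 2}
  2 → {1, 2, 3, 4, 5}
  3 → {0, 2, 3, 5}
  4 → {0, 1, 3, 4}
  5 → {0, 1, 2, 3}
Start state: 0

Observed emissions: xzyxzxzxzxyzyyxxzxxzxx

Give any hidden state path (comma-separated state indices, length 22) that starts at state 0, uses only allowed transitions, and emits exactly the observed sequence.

  [0] x  {0,2}  => 0  start
  [1] z  {3}  => 3  0->3 ok
  [2] y  {1,4,5}  => 5  3->5 ok
  [3] x  {0,2}  => 0  5->0 ok
  [4] z  {3}  => 3  0->3 ok
  [5] x  {0,2}  => 2  3->2 ok
  [6] z  {3}  => 3  2->3 ok
  [7] x  {0,2}  => 2  3->2 ok
  [8] z  {3}  => 3  2->3 ok
  [9] x  {0,2}  => 2  3->2 ok
  [10] y  {1,4,5}  => 4  2->4 ok
  [11] z  {3}  => 3  4->3 ok
  [12] y  {1,4,5}  => 5  3->5 ok
  [13] y  {1,4,5}  => 1  5->1 ok
  [14] x  {0,2}  => 2  1->2 ok
  [15] x  {0,2}  => 2  2->2 ok
  [16] z  {3}  => 3  2->3 ok
  [17] x  {0,2}  => 0  3->0 ok
  [18] x  {0,2}  => 2  0->2 ok
  [19] z  {3}  => 3  2->3 ok
  [20] x  {0,2}  => 0  3->0 ok
  [21] x  {0,2}  => 2  0->2 ok

0,3,5,0,3,2,3,2,3,2,4,3,5,1,2,2,3,0,2,3,0,2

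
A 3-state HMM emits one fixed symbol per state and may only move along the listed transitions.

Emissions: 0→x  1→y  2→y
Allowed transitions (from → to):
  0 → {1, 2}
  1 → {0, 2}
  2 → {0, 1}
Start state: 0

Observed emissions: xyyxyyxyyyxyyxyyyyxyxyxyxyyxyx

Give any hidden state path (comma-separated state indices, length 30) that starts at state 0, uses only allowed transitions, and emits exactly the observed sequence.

  0: obs=x cand={0} pick 0 [start]
  1: obs=y cand={1,2} pick 1 [0->1 ok]
  2: obs=y cand={1,2} pick 2 [1->2 ok]
  3: obs=x cand={0} pick 0 [2->0 ok]
  4: obs=y cand={1,2} pick 2 [0->2 ok]
  5: obs=y cand={1,2} pick 1 [2->1 ok]
  6: obs=x cand={0} pick 0 [1->0 ok]
  7: obs=y cand={1,2} pick 1 [0->1 ok]
  8: obs=y cand={1,2} pick 2 [1->2 ok]
  9: obs=y cand={1,2} pick 1 [2->1 ok]
  10: obs=x cand={0} pick 0 [1->0 ok]
  11: obs=y cand={1,2} pick 1 [0->1 ok]
  12: obs=y cand={1,2} pick 2 [1->2 ok]
  13: obs=x cand={0} pick 0 [2->0 ok]
  14: obs=y cand={1,2} pick 1 [0->1 ok]
  15: obs=y cand={1,2} pick 2 [1->2 ok]
  16: obs=y cand={1,2} pick 1 [2->1 ok]
  17: obs=y cand={1,2} pick 2 [1->2 ok]
  18: obs=x cand={0} pick 0 [2->0 ok]
  19: obs=y cand={1,2} pick 1 [0->1 ok]
  20: obs=x cand={0} pick 0 [1->0 ok]
  21: obs=y cand={1,2} pick 2 [0->2 ok]
  22: obs=x cand={0} pick 0 [2->0 ok]
  23: obs=y cand={1,2} pick 2 [0->2 ok]
  24: obs=x cand={0} pick 0 [2->0 ok]
  25: obs=y cand={1,2} pick 2 [0->2 ok]
  26: obs=y cand={1,2} pick 1 [2->1 ok]
  27: obs=x cand={0} pick 0 [1->0 ok]
  28: obs=y cand={1,2} pick 2 [0->2 ok]
  29: obs=x cand={0} pick 0 [2->0 ok]

0,1,2,0,2,1,0,1,2,1,0,1,2,0,1,2,1,2,0,1,0,2,0,2,0,2,1,0,2,0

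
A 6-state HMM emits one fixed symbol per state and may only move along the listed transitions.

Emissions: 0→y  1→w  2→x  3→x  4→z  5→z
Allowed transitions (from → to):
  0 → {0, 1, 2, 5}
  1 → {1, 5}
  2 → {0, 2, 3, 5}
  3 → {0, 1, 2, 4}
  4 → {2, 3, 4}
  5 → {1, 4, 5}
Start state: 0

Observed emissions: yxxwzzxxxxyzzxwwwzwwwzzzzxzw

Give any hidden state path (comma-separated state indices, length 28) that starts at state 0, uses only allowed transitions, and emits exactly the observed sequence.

  pos 0: y in {0}, choose 0; start
  pos 1: x in {2,3}, choose 2; 0->2 ok
  pos 2: x in {2,3}, choose 3; 2->3 ok
  pos 3: w in {1}, choose 1; 3->1 ok
  pos 4: z in {4,5}, choose 5; 1->5 ok
  pos 5: z in {4,5}, choose 4; 5->4 ok
  pos 6: x in {2,3}, choose 2; 4->2 ok
  pos 7: x in {2,3}, choose 2; 2->2 ok
  pos 8: x in {2,3}, choose 3; 2->3 ok
  pos 9: x in {2,3}, choose 2; 3->2 ok
  pos 10: y in {0}, choose 0; 2->0 ok
  pos 11: z in {4,5}, choose 5; 0->5 ok
  pos 12: z in {4,5}, choose 4; 5->4 ok
  pos 13: x in {2,3}, choose 3; 4->3 ok
  pos 14: w in {1}, choose 1; 3->1 ok
  pos 15: w in {1}, choose 1; 1->1 ok
  pos 16: w in {1}, choose 1; 1->1 ok
  pos 17: z in {4,5}, choose 5; 1->5 ok
  pos 18: w in {1}, choose 1; 5->1 ok
  pos 19: w in {1}, choose 1; 1->1 ok
  pos 20: w in {1}, choose 1; 1->1 ok
  pos 21: z in {4,5}, choose 5; 1->5 ok
  pos 22: z in {4,5}, choose 4; 5->4 ok
  pos 23: z in {4,5}, choose 4; 4->4 ok
  pos 24: z in {4,5}, choose 4; 4->4 ok
  pos 25: x in {2,3}, choose 2; 4->2 ok
  pos 26: z in {4,5}, choose 5; 2->5 ok
  pos 27: w in {1}, choose 1; 5->1 ok

0,2,3,1,5,4,2,2,3,2,0,5,4,3,1,1,1,5,1,1,1,5,4,4,4,2,5,1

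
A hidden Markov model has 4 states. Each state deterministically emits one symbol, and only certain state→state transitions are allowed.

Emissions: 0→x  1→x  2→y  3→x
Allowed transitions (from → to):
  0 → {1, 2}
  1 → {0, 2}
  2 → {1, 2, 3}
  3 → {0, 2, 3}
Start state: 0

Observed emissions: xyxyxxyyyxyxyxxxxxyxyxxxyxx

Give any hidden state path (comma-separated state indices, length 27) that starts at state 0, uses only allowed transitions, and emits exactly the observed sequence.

0,2,1,2,3,0,2,2,2,3,2,1,2,3,3,3,3,0,2,3,2,3,3,0,2,3,3

  pos 0: x in {0,1,3}, choose 0; start
  pos 1: y in {2}, choose 2; 0->2 ok
  pos 2: x in {0,1,3}, choose 1; 2->1 ok
  pos 3: y in {2}, choose 2; 1->2 ok
  pos 4: x in {0,1,3}, choose 3; 2->3 ok
  pos 5: x in {0,1,3}, choose 0; 3->0 ok
  pos 6: y in {2}, choose 2; 0->2 ok
  pos 7: y in {2}, choose 2; 2->2 ok
  pos 8: y in {2}, choose 2; 2->2 ok
  pos 9: x in {0,1,3}, choose 3; 2->3 ok
  pos 10: y in {2}, choose 2; 3->2 ok
  pos 11: x in {0,1,3}, choose 1; 2->1 ok
  pos 12: y in {2}, choose 2; 1->2 ok
  pos 13: x in {0,1,3}, choose 3; 2->3 ok
  pos 14: x in {0,1,3}, choose 3; 3->3 ok
  pos 15: x in {0,1,3}, choose 3; 3->3 ok
  pos 16: x in {0,1,3}, choose 3; 3->3 ok
  pos 17: x in {0,1,3}, choose 0; 3->0 ok
  pos 18: y in {2}, choose 2; 0->2 ok
  pos 19: x in {0,1,3}, choose 3; 2->3 ok
  pos 20: y in {2}, choose 2; 3->2 ok
  pos 21: x in {0,1,3}, choose 3; 2->3 ok
  pos 22: x in {0,1,3}, choose 3; 3->3 ok
  pos 23: x in {0,1,3}, choose 0; 3->0 ok
  pos 24: y in {2}, choose 2; 0->2 ok
  pos 25: x in {0,1,3}, choose 3; 2->3 ok
  pos 26: x in {0,1,3}, choose 3; 3->3 ok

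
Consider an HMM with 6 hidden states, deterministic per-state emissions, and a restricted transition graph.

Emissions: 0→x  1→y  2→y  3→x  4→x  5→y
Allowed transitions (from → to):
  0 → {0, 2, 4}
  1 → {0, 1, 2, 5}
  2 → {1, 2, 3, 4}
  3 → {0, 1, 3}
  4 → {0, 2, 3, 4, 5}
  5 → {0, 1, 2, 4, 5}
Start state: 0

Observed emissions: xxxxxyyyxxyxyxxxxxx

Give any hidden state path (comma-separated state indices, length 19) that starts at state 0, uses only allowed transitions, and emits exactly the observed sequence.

  [0] x  {0,3,4}  => 0  start
  [1] x  {0,3,4}  => 4  0->4 ok
  [2] x  {0,3,4}  => 0  4->0 ok
  [3] x  {0,3,4}  => 0  0->0 ok
  [4] x  {0,3,4}  => 4  0->4 ok
  [5] y  {1,2,5}  => 5  4->5 ok
  [6] y  {1,2,5}  => 2  5->2 ok
  [7] y  {1,2,5}  => 1  2->1 ok
  [8] x  {0,3,4}  => 0  1->0 ok
  [9] x  {0,3,4}  => 4  0->4 ok
  [10] y  {1,2,5}  => 5  4->5 ok
  [11] x  {0,3,4}  => 4  5->4 ok
  [12] y  {1,2,5}  => 2  4->2 ok
  [13] x  {0,3,4}  => 4  2->4 ok
  [14] x  {0,3,4}  => 0  4->0 ok
  [15] x  {0,3,4}  => 0  0->0 ok
  [16] x  {0,3,4}  => 4  0->4 ok
  [17] x  {0,3,4}  => 0  4->0 ok
  [18] x  {0,3,4}  => 4  0->4 ok

0,4,0,0,4,5,2,1,0,4,5,4,2,4,0,0,4,0,4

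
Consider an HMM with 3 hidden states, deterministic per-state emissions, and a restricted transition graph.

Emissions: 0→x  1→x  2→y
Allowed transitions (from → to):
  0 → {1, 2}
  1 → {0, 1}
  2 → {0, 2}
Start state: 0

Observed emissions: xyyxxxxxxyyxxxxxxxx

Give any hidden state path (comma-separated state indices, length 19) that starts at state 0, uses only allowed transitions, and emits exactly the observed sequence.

  t0 'x' -> {0,1}, take 0 (start)
  t1 'y' -> {2}, take 2 (0->2 ok)
  t2 'y' -> {2}, take 2 (2->2 ok)
  t3 'x' -> {0,1}, take 0 (2->0 ok)
  t4 'x' -> {0,1}, take 1 (0->1 ok)
  t5 'x' -> {0,1}, take 1 (1->1 ok)
  t6 'x' -> {0,1}, take 1 (1->1 ok)
  t7 'x' -> {0,1}, take 1 (1->1 ok)
  t8 'x' -> {0,1}, take 0 (1->0 ok)
  t9 'y' -> {2}, take 2 (0->2 ok)
  t10 'y' -> {2}, take 2 (2->2 ok)
  t11 'x' -> {0,1}, take 0 (2->0 ok)
  t12 'x' -> {0,1}, take 1 (0->1 ok)
  t13 'x' -> {0,1}, take 0 (1->0 ok)
  t14 'x' -> {0,1}, take 1 (0->1 ok)
  t15 'x' -> {0,1}, take 1 (1->1 ok)
  t16 'x' -> {0,1}, take 1 (1->1 ok)
  t17 'x' -> {0,1}, take 1 (1->1 ok)
  t18 'x' -> {0,1}, take 0 (1->0 ok)

0,2,2,0,1,1,1,1,0,2,2,0,1,0,1,1,1,1,0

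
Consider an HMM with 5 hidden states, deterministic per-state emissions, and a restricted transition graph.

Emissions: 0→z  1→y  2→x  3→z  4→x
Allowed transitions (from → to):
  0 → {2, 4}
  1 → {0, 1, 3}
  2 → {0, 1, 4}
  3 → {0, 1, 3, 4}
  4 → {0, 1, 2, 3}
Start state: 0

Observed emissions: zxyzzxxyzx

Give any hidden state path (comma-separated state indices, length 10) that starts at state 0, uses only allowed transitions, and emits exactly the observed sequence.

0,2,1,3,0,2,4,1,0,2

  pos 0: z in {0,3}, choose 0; start
  pos 1: x in {2,4}, choose 2; 0->2 ok
  pos 2: y in {1}, choose 1; 2->1 ok
  pos 3: z in {0,3}, choose 3; 1->3 ok
  pos 4: z in {0,3}, choose 0; 3->0 ok
  pos 5: x in {2,4}, choose 2; 0->2 ok
  pos 6: x in {2,4}, choose 4; 2->4 ok
  pos 7: y in {1}, choose 1; 4->1 ok
  pos 8: z in {0,3}, choose 0; 1->0 ok
  pos 9: x in {2,4}, choose 2; 0->2 ok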